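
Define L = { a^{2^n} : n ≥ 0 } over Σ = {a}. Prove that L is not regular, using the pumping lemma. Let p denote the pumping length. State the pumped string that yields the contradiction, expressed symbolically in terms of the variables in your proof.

Assume L is regular. Let p be the pumping length given by the pumping lemma.
Take w = a^{2^p} ∈ L with |w| = 2^p ≥ p.
The pumping lemma gives a decomposition w = xyz where |xy| ≤ p and |y| > 0.
Then y = a^k for some k with 1 ≤ k ≤ p.
Pump with i = 2: xy^2z = a^{2^p+k}. Since 1 ≤ k ≤ p < 2^p, we have 2^p < 2^p+k < 2^{p+1}, so 2^p+k is not a power of 2. So xy^2z ∉ L.
This is a contradiction; hence L is not regular.

a^{2^p+k}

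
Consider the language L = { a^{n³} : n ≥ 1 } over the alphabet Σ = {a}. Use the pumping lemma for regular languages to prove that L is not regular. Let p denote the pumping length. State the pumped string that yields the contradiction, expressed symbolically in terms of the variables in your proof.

Assume L is regular; let p be its pumping constant.
Take w = a^{p³} ∈ L with |w| = p³ ≥ p.
The pumping lemma gives a decomposition w = xyz where |xy| ≤ p and |y| > 0.
Then y = a^k for some k with 1 ≤ k ≤ p.
Pump with i = 2: xy^2z = a^{p³+k}. Since 1 ≤ k ≤ p, p³ < p³+k ≤ p³+p < p³+3p²+3p+1 = (p+1)³, so p³+k is not a perfect cube. So xy^2z ∉ L.
Contradiction. Therefore L is not regular.

a^{p³+k}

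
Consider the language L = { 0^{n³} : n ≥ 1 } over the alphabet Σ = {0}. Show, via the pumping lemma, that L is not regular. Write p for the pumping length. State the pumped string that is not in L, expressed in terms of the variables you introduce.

0^{p³+k}

Assume L is regular; let p be its pumping constant.
Take w = 0^{p³} ∈ L with |w| = p³ ≥ p.
By the pumping lemma, w = xyz with |xy| ≤ p and y is nonempty.
Then y = 0^k for some k with 1 ≤ k ≤ p.
Pump with i = 2: xy^2z = 0^{p³+k}. Since 1 ≤ k ≤ p, p³ < p³+k ≤ p³+p < p³+3p²+3p+1 = (p+1)³, so p³+k is not a perfect cube. So xy^2z ∉ L.
Contradiction. Therefore L is not regular.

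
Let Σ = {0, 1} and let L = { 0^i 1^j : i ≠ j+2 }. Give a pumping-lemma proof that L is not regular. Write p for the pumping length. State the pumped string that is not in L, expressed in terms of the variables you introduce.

0^{p+p!} 1^{p+p!-2}

Suppose for contradiction that L is regular, and let p be the pumping length.
Choose w = 0^p 1^{p+p!-2}. Since p ≠ (p+p!-2)+2 = p+p!, w ∈ L; and |w| ≥ p.
Write w = xyz as guaranteed by the lemma, with |xy| ≤ p and y is nonempty.
Since the first p symbols of w are all 0's and |xy| ≤ p, y lies entirely in the leading 0-block: y = 0^k for some k with 1 ≤ k ≤ p.
Since 1 ≤ k ≤ p, k divides p!; set t = 1 + p!/k. Then xy^t z has p + (p!/k)·k = p + p! copies of 0. Now the 0-count is p+p! and (1-count)+2 = (p+p!-2)+2 = p+p!, so i ≠ j+2 fails. So xy^t z = 0^{p+p!} 1^{p+p!-2} ∉ L.
This contradicts the pumping lemma, so L is not regular.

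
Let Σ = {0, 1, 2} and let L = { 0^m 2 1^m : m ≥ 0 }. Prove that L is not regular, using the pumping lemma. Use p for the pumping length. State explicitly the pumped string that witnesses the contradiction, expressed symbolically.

Toward a contradiction, assume L is regular with pumping length p.
Take w = 0^p 2 1^p ∈ L with |w| = 2p+1 ≥ p.
Write w = xyz as guaranteed by the lemma, with |xy| ≤ p and y is nonempty.
The first p characters of w are 0's, so xy (and hence y) consists only of 0's. Write y = 0^k, 1 ≤ k ≤ p.
Pump with i = 2: xy^2z = 0^{p+k} 2 1^p, which would require p+k = p. But k ≥ 1, so xy^2z ∉ L.
Contradiction. Therefore L is not regular.

0^{p+k} 2 1^p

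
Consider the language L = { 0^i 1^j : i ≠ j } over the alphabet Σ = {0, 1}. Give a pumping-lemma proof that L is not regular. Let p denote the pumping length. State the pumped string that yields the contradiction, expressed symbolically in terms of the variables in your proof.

Suppose for contradiction that L is regular, and let p be the pumping length.
Choose w = 0^p 1^{p+p!}. Since p ≠ p+p!, w ∈ L; and |w| ≥ p.
By the pumping lemma, w = xyz with |xy| ≤ p and |y| > 0.
The first p characters of w are 0's, so xy (and hence y) consists only of 0's. Write y = 0^k, 1 ≤ k ≤ p.
Since 1 ≤ k ≤ p, k divides p!; set t = 1 + p!/k. Then xy^t z has p + (p!/k)·k = p + p! copies of 0. Now the 0-count equals the 1-count, so i ≠ j fails. So xy^t z = 0^{p+p!} 1^{p+p!} ∉ L.
This contradicts the pumping lemma, so L is not regular.

0^{p+p!} 1^{p+p!}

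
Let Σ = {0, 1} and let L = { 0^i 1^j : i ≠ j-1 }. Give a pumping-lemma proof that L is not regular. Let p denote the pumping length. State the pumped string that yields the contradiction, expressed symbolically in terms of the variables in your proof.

Toward a contradiction, assume L is regular with pumping length p.
Choose w = 0^p 1^{p+p!+1}. Since p ≠ (p+p!+1)-1 = p+p!, w ∈ L; and |w| ≥ p.
The pumping lemma gives a decomposition w = xyz where |xy| ≤ p and |y| ≥ 1.
Because |xy| ≤ p and w begins with p copies of 0, we have y = 0^k with 1 ≤ k ≤ p.
Since 1 ≤ k ≤ p, k divides p!; set t = 1 + p!/k. Then xy^t z has p + (p!/k)·k = p + p! copies of 0. Now the 0-count is p+p! and (1-count)-1 = (p+p!+1)-1 = p+p!, so i ≠ j-1 fails. So xy^t z = 0^{p+p!} 1^{p+p!+1} ∉ L.
Contradiction. Therefore L is not regular.

0^{p+p!} 1^{p+p!+1}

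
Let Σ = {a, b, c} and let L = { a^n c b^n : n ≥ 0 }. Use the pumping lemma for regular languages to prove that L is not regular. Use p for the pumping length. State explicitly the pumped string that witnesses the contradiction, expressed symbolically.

a^{p+k} c b^p

Assume L is regular. Let p be the pumping length given by the pumping lemma.
Take w = a^p c b^p ∈ L with |w| = 2p+1 ≥ p.
By the pumping lemma, w = xyz with |xy| ≤ p and |y| ≥ 1.
The first p characters of w are a's, so xy (and hence y) consists only of a's. Write y = a^k, 1 ≤ k ≤ p.
Pump with i = 2: xy^2z = a^{p+k} c b^p, which would require p+k = p. But k ≥ 1, so xy^2z ∉ L.
This is a contradiction; hence L is not regular.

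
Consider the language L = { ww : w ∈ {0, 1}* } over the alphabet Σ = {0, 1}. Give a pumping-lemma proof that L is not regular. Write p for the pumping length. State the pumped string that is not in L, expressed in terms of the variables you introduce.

0^{p+k} 1^p 0^p 1^p

Assume L is regular; let p be its pumping constant.
Take w = 0^p 1^p 0^p 1^p = uu where u = 0^p1^p; then w ∈ L and |w| = 4p ≥ p.
Write w = xyz as guaranteed by the lemma, with |xy| ≤ p and |y| ≥ 1.
Because |xy| ≤ p and w begins with p copies of 0, we have y = 0^k with 1 ≤ k ≤ p.
Pump with i = 2: xy^2z = 0^{p+k} 1^p 0^p 1^p, of length 4p+k. Suppose this equals vv. The string starts with 0 and ends with 1, so v does too; thus the boundary between the two copies of v is a 1→0 transition. There is exactly one such transition, at position 2p+k, so |v| = 2p+k and |vv| = 4p+2k ≠ 4p+k since k ≥ 1. So xy^2z ∉ L.
This is a contradiction; hence L is not regular.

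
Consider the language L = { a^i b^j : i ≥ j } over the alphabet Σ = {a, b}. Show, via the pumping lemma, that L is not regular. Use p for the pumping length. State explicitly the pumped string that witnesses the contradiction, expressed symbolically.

Toward a contradiction, assume L is regular with pumping length p.
Choose w = a^p b^p ∈ L, with |w| = 2p ≥ p.
The pumping lemma gives a decomposition w = xyz where |xy| ≤ p and y is nonempty.
Because |xy| ≤ p and w begins with p copies of a, we have y = a^k with 1 ≤ k ≤ p.
Consider xy^0z = xz = a^{p-k} b^p. Since k ≥ 1, the a-count p-k is less than p, so i ≥ j fails; thus xz ∉ L.
Contradiction. Therefore L is not regular.

a^{p-k} b^p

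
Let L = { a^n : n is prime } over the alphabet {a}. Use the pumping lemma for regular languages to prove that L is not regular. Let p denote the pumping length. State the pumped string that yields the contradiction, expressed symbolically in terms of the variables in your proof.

a^{q(1+k)}

Assume L is regular; let p be its pumping constant.
Let q be a prime with q ≥ p+2 (infinitely many primes exist), and take w = a^q ∈ L with |w| = q ≥ p.
Write w = xyz as guaranteed by the lemma, with |xy| ≤ p and y is nonempty.
Then y = a^k for some k with 1 ≤ k ≤ p.
Since 1 ≤ k ≤ p, |xz| = q-k. Pump with i = q+1: |xy^{q+1}z| = (q-k)+(q+1)k = q+qk = q(1+k), which is composite (both factors ≥ 2). So xy^{q+1}z = a^{q(1+k)} ∉ L.
Contradiction. Therefore L is not regular.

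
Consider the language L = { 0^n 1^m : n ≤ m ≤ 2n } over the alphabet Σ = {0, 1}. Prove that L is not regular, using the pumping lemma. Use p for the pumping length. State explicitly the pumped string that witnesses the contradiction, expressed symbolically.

0^{p+k} 1^p

Toward a contradiction, assume L is regular with pumping length p.
Take w = 0^p 1^p ∈ L (since p ≤ p ≤ 2p), with |w| = 2p ≥ p.
Write w = xyz as guaranteed by the lemma, with |xy| ≤ p and y is nonempty.
Because |xy| ≤ p and w begins with p copies of 0, we have y = 0^k with 1 ≤ k ≤ p.
Pump with i = 2: xy^2z = 0^{p+k} 1^p. Now n = p+k > p = m, so the condition n ≤ m fails. Thus xy^2z ∉ L.
This contradicts the pumping lemma, so L is not regular.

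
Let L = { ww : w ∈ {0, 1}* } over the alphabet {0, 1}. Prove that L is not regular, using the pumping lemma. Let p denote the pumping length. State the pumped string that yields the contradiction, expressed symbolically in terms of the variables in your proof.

Suppose for contradiction that L is regular, and let p be the pumping length.
Take w = 0^p 1^p 0^p 1^p = uu where u = 0^p1^p; then w ∈ L and |w| = 4p ≥ p.
The pumping lemma gives a decomposition w = xyz where |xy| ≤ p and |y| ≥ 1.
Since the first p symbols of w are all 0's and |xy| ≤ p, y lies entirely in the leading 0-block: y = 0^k for some k with 1 ≤ k ≤ p.
Pump with i = 2: xy^2z = 0^{p+k} 1^p 0^p 1^p, of length 4p+k. Suppose this equals vv. The string starts with 0 and ends with 1, so v does too; thus the boundary between the two copies of v is a 1→0 transition. There is exactly one such transition, at position 2p+k, so |v| = 2p+k and |vv| = 4p+2k ≠ 4p+k since k ≥ 1. So xy^2z ∉ L.
Contradiction. Therefore L is not regular.

0^{p+k} 1^p 0^p 1^p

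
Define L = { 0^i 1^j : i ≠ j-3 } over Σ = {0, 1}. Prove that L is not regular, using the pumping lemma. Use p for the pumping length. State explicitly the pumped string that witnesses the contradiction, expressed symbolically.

Toward a contradiction, assume L is regular with pumping length p.
Choose w = 0^p 1^{p+p!+3}. Since p ≠ (p+p!+3)-3 = p+p!, w ∈ L; and |w| ≥ p.
The pumping lemma gives a decomposition w = xyz where |xy| ≤ p and |y| > 0.
The first p characters of w are 0's, so xy (and hence y) consists only of 0's. Write y = 0^k, 1 ≤ k ≤ p.
Since 1 ≤ k ≤ p, k divides p!; set t = 1 + p!/k. Then xy^t z has p + (p!/k)·k = p + p! copies of 0. Now the 0-count is p+p! and (1-count)-3 = (p+p!+3)-3 = p+p!, so i ≠ j-3 fails. So xy^t z = 0^{p+p!} 1^{p+p!+3} ∉ L.
This contradicts the pumping lemma, so L is not regular.

0^{p+p!} 1^{p+p!+3}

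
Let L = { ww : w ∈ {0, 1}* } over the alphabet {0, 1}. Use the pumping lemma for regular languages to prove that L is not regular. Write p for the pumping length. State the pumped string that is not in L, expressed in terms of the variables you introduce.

Toward a contradiction, assume L is regular with pumping length p.
Take w = 0^p 1^p 0^p 1^p = uu where u = 0^p1^p; then w ∈ L and |w| = 4p ≥ p.
Write w = xyz as guaranteed by the lemma, with |xy| ≤ p and y is nonempty.
Because |xy| ≤ p and w begins with p copies of 0, we have y = 0^k with 1 ≤ k ≤ p.
Pump with i = 2: xy^2z = 0^{p+k} 1^p 0^p 1^p, of length 4p+k. Suppose this equals vv. The string starts with 0 and ends with 1, so v does too; thus the boundary between the two copies of v is a 1→0 transition. There is exactly one such transition, at position 2p+k, so |v| = 2p+k and |vv| = 4p+2k ≠ 4p+k since k ≥ 1. So xy^2z ∉ L.
Contradiction. Therefore L is not regular.

0^{p+k} 1^p 0^p 1^p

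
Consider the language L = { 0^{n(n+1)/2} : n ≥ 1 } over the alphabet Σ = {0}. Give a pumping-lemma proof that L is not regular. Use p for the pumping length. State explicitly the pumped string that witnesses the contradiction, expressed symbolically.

Assume L is regular; let p be its pumping constant.
Take w = 0^{p(p+1)/2} ∈ L with |w| = p(p+1)/2 ≥ p.
Write w = xyz as guaranteed by the lemma, with |xy| ≤ p and |y| ≥ 1.
Then y = 0^k for some k with 1 ≤ k ≤ p.
Pump with i = 2: xy^2z = 0^{p(p+1)/2+k}. Since 1 ≤ k ≤ p, p(p+1)/2 < p(p+1)/2+k ≤ p(p+1)/2+p < (p+1)(p+2)/2, so p(p+1)/2+k is strictly between consecutive triangular numbers. So xy^2z ∉ L.
This contradicts the pumping lemma, so L is not regular.

0^{p(p+1)/2+k}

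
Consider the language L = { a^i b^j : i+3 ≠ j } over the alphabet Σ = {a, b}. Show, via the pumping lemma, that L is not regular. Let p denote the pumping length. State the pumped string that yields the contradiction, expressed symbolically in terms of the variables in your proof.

Toward a contradiction, assume L is regular with pumping length p.
Choose w = a^p b^{p+p!+3}. Since p ≠ (p+p!+3)-3 = p+p!, w ∈ L; and |w| ≥ p.
The pumping lemma gives a decomposition w = xyz where |xy| ≤ p and y is nonempty.
The first p characters of w are a's, so xy (and hence y) consists only of a's. Write y = a^k, 1 ≤ k ≤ p.
Since 1 ≤ k ≤ p, k divides p!; set t = 1 + p!/k. Then xy^t z has p + (p!/k)·k = p + p! copies of a. Now the a-count is p+p! and (b-count)-3 = (p+p!+3)-3 = p+p!, so i+3 ≠ j fails. So xy^t z = a^{p+p!} b^{p+p!+3} ∉ L.
Contradiction. Therefore L is not regular.

a^{p+p!} b^{p+p!+3}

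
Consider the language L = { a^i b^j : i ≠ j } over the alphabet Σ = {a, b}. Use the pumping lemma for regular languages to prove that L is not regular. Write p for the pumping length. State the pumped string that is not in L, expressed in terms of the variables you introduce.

Toward a contradiction, assume L is regular with pumping length p.
Choose w = a^p b^{p+p!}. Since p ≠ p+p!, w ∈ L; and |w| ≥ p.
By the pumping lemma, w = xyz with |xy| ≤ p and |y| ≥ 1.
The first p characters of w are a's, so xy (and hence y) consists only of a's. Write y = a^k, 1 ≤ k ≤ p.
Since 1 ≤ k ≤ p, k divides p!; set t = 1 + p!/k. Then xy^t z has p + (p!/k)·k = p + p! copies of a. Now the a-count equals the b-count, so i ≠ j fails. So xy^t z = a^{p+p!} b^{p+p!} ∉ L.
Contradiction. Therefore L is not regular.

a^{p+p!} b^{p+p!}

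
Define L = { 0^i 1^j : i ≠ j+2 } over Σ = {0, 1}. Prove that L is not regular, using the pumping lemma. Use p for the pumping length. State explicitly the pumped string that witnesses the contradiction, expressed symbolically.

Assume L is regular; let p be its pumping constant.
Choose w = 0^p 1^{p+p!-2}. Since p ≠ (p+p!-2)+2 = p+p!, w ∈ L; and |w| ≥ p.
Write w = xyz as guaranteed by the lemma, with |xy| ≤ p and |y| > 0.
Since the first p symbols of w are all 0's and |xy| ≤ p, y lies entirely in the leading 0-block: y = 0^k for some k with 1 ≤ k ≤ p.
Since 1 ≤ k ≤ p, k divides p!; set t = 1 + p!/k. Then xy^t z has p + (p!/k)·k = p + p! copies of 0. Now the 0-count is p+p! and (1-count)+2 = (p+p!-2)+2 = p+p!, so i ≠ j+2 fails. So xy^t z = 0^{p+p!} 1^{p+p!-2} ∉ L.
This is a contradiction; hence L is not regular.

0^{p+p!} 1^{p+p!-2}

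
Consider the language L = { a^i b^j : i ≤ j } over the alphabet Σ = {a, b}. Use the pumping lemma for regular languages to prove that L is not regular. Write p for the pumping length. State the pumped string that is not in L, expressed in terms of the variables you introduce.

a^{p+k} b^p

Assume L is regular. Let p be the pumping length given by the pumping lemma.
Choose w = a^p b^p ∈ L, with |w| = 2p ≥ p.
By the pumping lemma, w = xyz with |xy| ≤ p and |y| > 0.
Because |xy| ≤ p and w begins with p copies of a, we have y = a^k with 1 ≤ k ≤ p.
Consider xy^2z = a^{p+k} b^p. Since k ≥ 1, the a-count p+k exceeds the b-count p, so i ≤ j fails; thus xy^2z ∉ L.
Contradiction. Therefore L is not regular.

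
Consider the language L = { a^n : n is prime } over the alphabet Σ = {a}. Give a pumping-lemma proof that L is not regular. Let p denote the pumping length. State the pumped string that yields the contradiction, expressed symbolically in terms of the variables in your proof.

a^{q(1+k)}

Assume L is regular. Let p be the pumping length given by the pumping lemma.
Let q be a prime with q ≥ p+2 (infinitely many primes exist), and take w = a^q ∈ L with |w| = q ≥ p.
The pumping lemma gives a decomposition w = xyz where |xy| ≤ p and y is nonempty.
Then y = a^k for some k with 1 ≤ k ≤ p.
Since 1 ≤ k ≤ p, |xz| = q-k. Pump with i = q+1: |xy^{q+1}z| = (q-k)+(q+1)k = q+qk = q(1+k), which is composite (both factors ≥ 2). So xy^{q+1}z = a^{q(1+k)} ∉ L.
Contradiction. Therefore L is not regular.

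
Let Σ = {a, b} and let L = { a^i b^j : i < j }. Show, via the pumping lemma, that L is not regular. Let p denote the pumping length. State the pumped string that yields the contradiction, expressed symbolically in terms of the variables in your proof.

Assume L is regular; let p be its pumping constant.
Choose w = a^p b^{p+1} ∈ L, with |w| = 2p+1 ≥ p.
Write w = xyz as guaranteed by the lemma, with |xy| ≤ p and |y| ≥ 1.
Since the first p symbols of w are all a's and |xy| ≤ p, y lies entirely in the leading a-block: y = a^k for some k with 1 ≤ k ≤ p.
Consider xy^2z = a^{p+k} b^{p+1}. Since k ≥ 1, the a-count p+k is at least p+1, so i < j fails; thus xy^2z ∉ L.
This contradicts the pumping lemma, so L is not regular.

a^{p+k} b^{p+1}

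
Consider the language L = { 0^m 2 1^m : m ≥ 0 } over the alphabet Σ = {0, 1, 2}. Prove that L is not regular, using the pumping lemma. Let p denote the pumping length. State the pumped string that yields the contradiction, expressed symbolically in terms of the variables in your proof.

Assume L is regular; let p be its pumping constant.
Take w = 0^p 2 1^p ∈ L with |w| = 2p+1 ≥ p.
Write w = xyz as guaranteed by the lemma, with |xy| ≤ p and y is nonempty.
Since the first p symbols of w are all 0's and |xy| ≤ p, y lies entirely in the leading 0-block: y = 0^k for some k with 1 ≤ k ≤ p.
Pump with i = 2: xy^2z = 0^{p+k} 2 1^p, which would require p+k = p. But k ≥ 1, so xy^2z ∉ L.
This contradicts the pumping lemma, so L is not regular.

0^{p+k} 2 1^p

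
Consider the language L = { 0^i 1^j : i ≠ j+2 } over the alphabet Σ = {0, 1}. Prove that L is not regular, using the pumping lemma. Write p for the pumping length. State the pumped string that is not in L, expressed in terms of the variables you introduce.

Assume L is regular. Let p be the pumping length given by the pumping lemma.
Choose w = 0^p 1^{p+p!-2}. Since p ≠ (p+p!-2)+2 = p+p!, w ∈ L; and |w| ≥ p.
The pumping lemma gives a decomposition w = xyz where |xy| ≤ p and |y| > 0.
The first p characters of w are 0's, so xy (and hence y) consists only of 0's. Write y = 0^k, 1 ≤ k ≤ p.
Since 1 ≤ k ≤ p, k divides p!; set t = 1 + p!/k. Then xy^t z has p + (p!/k)·k = p + p! copies of 0. Now the 0-count is p+p! and (1-count)+2 = (p+p!-2)+2 = p+p!, so i ≠ j+2 fails. So xy^t z = 0^{p+p!} 1^{p+p!-2} ∉ L.
This contradicts the pumping lemma, so L is not regular.

0^{p+p!} 1^{p+p!-2}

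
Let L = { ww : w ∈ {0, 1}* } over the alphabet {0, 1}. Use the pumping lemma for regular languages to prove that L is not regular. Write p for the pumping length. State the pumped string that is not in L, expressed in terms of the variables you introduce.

Toward a contradiction, assume L is regular with pumping length p.
Take w = 0^p 1^p 0^p 1^p = uu where u = 0^p1^p; then w ∈ L and |w| = 4p ≥ p.
By the pumping lemma, w = xyz with |xy| ≤ p and |y| ≥ 1.
The first p characters of w are 0's, so xy (and hence y) consists only of 0's. Write y = 0^k, 1 ≤ k ≤ p.
Pump with i = 2: xy^2z = 0^{p+k} 1^p 0^p 1^p, of length 4p+k. Suppose this equals vv. The string starts with 0 and ends with 1, so v does too; thus the boundary between the two copies of v is a 1→0 transition. There is exactly one such transition, at position 2p+k, so |v| = 2p+k and |vv| = 4p+2k ≠ 4p+k since k ≥ 1. So xy^2z ∉ L.
This contradicts the pumping lemma, so L is not regular.

0^{p+k} 1^p 0^p 1^p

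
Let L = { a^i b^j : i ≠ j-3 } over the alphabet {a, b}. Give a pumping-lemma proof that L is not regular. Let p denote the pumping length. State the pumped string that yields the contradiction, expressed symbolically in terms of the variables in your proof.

a^{p+p!} b^{p+p!+3}

Assume L is regular. Let p be the pumping length given by the pumping lemma.
Choose w = a^p b^{p+p!+3}. Since p ≠ (p+p!+3)-3 = p+p!, w ∈ L; and |w| ≥ p.
The pumping lemma gives a decomposition w = xyz where |xy| ≤ p and y is nonempty.
The first p characters of w are a's, so xy (and hence y) consists only of a's. Write y = a^k, 1 ≤ k ≤ p.
Since 1 ≤ k ≤ p, k divides p!; set t = 1 + p!/k. Then xy^t z has p + (p!/k)·k = p + p! copies of a. Now the a-count is p+p! and (b-count)-3 = (p+p!+3)-3 = p+p!, so i ≠ j-3 fails. So xy^t z = a^{p+p!} b^{p+p!+3} ∉ L.
Contradiction. Therefore L is not regular.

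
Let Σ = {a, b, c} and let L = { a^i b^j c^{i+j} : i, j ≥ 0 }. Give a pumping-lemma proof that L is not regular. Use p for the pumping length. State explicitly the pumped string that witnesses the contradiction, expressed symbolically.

a^{p+k} b^p c^{2p}

Assume L is regular. Let p be the pumping length given by the pumping lemma.
Take w = a^p b^p c^{2p} ∈ L (with i=j=p, i+j=2p), |w| = 4p ≥ p.
By the pumping lemma, w = xyz with |xy| ≤ p and y is nonempty.
Because |xy| ≤ p and w begins with p copies of a, we have y = a^k with 1 ≤ k ≤ p.
Consider xy^2z = a^{p+k} b^p c^{2p}. Now the a- and b-counts sum to 2p+k, but the c-count is 2p ≠ 2p+k. So xy^2z ∉ L.
This contradicts the pumping lemma, so L is not regular.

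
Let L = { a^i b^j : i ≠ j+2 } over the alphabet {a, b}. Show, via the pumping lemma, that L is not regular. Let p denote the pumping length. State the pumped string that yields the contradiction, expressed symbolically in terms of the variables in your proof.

Assume L is regular; let p be its pumping constant.
Choose w = a^p b^{p+p!-2}. Since p ≠ (p+p!-2)+2 = p+p!, w ∈ L; and |w| ≥ p.
By the pumping lemma, w = xyz with |xy| ≤ p and |y| > 0.
Because |xy| ≤ p and w begins with p copies of a, we have y = a^k with 1 ≤ k ≤ p.
Since 1 ≤ k ≤ p, k divides p!; set t = 1 + p!/k. Then xy^t z has p + (p!/k)·k = p + p! copies of a. Now the a-count is p+p! and (b-count)+2 = (p+p!-2)+2 = p+p!, so i ≠ j+2 fails. So xy^t z = a^{p+p!} b^{p+p!-2} ∉ L.
This contradicts the pumping lemma, so L is not regular.

a^{p+p!} b^{p+p!-2}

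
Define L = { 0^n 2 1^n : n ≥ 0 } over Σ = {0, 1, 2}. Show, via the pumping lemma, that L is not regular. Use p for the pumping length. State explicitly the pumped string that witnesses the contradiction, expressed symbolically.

0^{p+k} 2 1^p

Toward a contradiction, assume L is regular with pumping length p.
Take w = 0^p 2 1^p ∈ L with |w| = 2p+1 ≥ p.
By the pumping lemma, w = xyz with |xy| ≤ p and |y| > 0.
Because |xy| ≤ p and w begins with p copies of 0, we have y = 0^k with 1 ≤ k ≤ p.
Pump with i = 2: xy^2z = 0^{p+k} 2 1^p, which would require p+k = p. But k ≥ 1, so xy^2z ∉ L.
This contradicts the pumping lemma, so L is not regular.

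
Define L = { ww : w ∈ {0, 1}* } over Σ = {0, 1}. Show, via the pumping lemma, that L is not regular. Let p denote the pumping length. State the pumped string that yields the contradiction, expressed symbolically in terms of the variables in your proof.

0^{p+k} 1^p 0^p 1^p

Toward a contradiction, assume L is regular with pumping length p.
Take w = 0^p 1^p 0^p 1^p = uu where u = 0^p1^p; then w ∈ L and |w| = 4p ≥ p.
Write w = xyz as guaranteed by the lemma, with |xy| ≤ p and y is nonempty.
Because |xy| ≤ p and w begins with p copies of 0, we have y = 0^k with 1 ≤ k ≤ p.
Pump with i = 2: xy^2z = 0^{p+k} 1^p 0^p 1^p, of length 4p+k. Suppose this equals vv. The string starts with 0 and ends with 1, so v does too; thus the boundary between the two copies of v is a 1→0 transition. There is exactly one such transition, at position 2p+k, so |v| = 2p+k and |vv| = 4p+2k ≠ 4p+k since k ≥ 1. So xy^2z ∉ L.
This is a contradiction; hence L is not regular.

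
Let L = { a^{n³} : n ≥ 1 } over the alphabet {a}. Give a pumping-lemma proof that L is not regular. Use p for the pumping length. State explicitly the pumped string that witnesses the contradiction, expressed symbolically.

Assume L is regular; let p be its pumping constant.
Take w = a^{p³} ∈ L with |w| = p³ ≥ p.
By the pumping lemma, w = xyz with |xy| ≤ p and y is nonempty.
Then y = a^k for some k with 1 ≤ k ≤ p.
Pump with i = 2: xy^2z = a^{p³+k}. Since 1 ≤ k ≤ p, p³ < p³+k ≤ p³+p < p³+3p²+3p+1 = (p+1)³, so p³+k is not a perfect cube. So xy^2z ∉ L.
Contradiction. Therefore L is not regular.

a^{p³+k}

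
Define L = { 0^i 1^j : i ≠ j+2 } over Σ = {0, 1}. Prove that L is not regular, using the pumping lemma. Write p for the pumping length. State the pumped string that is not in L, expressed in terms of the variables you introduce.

Assume L is regular; let p be its pumping constant.
Choose w = 0^p 1^{p+p!-2}. Since p ≠ (p+p!-2)+2 = p+p!, w ∈ L; and |w| ≥ p.
By the pumping lemma, w = xyz with |xy| ≤ p and |y| ≥ 1.
The first p characters of w are 0's, so xy (and hence y) consists only of 0's. Write y = 0^k, 1 ≤ k ≤ p.
Since 1 ≤ k ≤ p, k divides p!; set t = 1 + p!/k. Then xy^t z has p + (p!/k)·k = p + p! copies of 0. Now the 0-count is p+p! and (1-count)+2 = (p+p!-2)+2 = p+p!, so i ≠ j+2 fails. So xy^t z = 0^{p+p!} 1^{p+p!-2} ∉ L.
This contradicts the pumping lemma, so L is not regular.

0^{p+p!} 1^{p+p!-2}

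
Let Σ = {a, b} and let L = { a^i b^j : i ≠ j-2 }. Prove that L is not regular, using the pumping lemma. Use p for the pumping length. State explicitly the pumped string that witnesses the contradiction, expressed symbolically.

Assume L is regular; let p be its pumping constant.
Choose w = a^p b^{p+p!+2}. Since p ≠ (p+p!+2)-2 = p+p!, w ∈ L; and |w| ≥ p.
The pumping lemma gives a decomposition w = xyz where |xy| ≤ p and |y| > 0.
Since the first p symbols of w are all a's and |xy| ≤ p, y lies entirely in the leading a-block: y = a^k for some k with 1 ≤ k ≤ p.
Since 1 ≤ k ≤ p, k divides p!; set t = 1 + p!/k. Then xy^t z has p + (p!/k)·k = p + p! copies of a. Now the a-count is p+p! and (b-count)-2 = (p+p!+2)-2 = p+p!, so i ≠ j-2 fails. So xy^t z = a^{p+p!} b^{p+p!+2} ∉ L.
Contradiction. Therefore L is not regular.

a^{p+p!} b^{p+p!+2}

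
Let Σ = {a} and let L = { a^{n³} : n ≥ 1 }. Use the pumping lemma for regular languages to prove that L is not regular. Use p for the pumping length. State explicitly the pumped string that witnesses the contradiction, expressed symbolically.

Assume L is regular; let p be its pumping constant.
Take w = a^{p³} ∈ L with |w| = p³ ≥ p.
The pumping lemma gives a decomposition w = xyz where |xy| ≤ p and y is nonempty.
Then y = a^k for some k with 1 ≤ k ≤ p.
Pump with i = 2: xy^2z = a^{p³+k}. Since 1 ≤ k ≤ p, p³ < p³+k ≤ p³+p < p³+3p²+3p+1 = (p+1)³, so p³+k is not a perfect cube. So xy^2z ∉ L.
This contradicts the pumping lemma, so L is not regular.

a^{p³+k}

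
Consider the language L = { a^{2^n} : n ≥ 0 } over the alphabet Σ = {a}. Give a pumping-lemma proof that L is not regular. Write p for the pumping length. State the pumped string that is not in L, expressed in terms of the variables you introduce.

Assume L is regular; let p be its pumping constant.
Take w = a^{2^p} ∈ L with |w| = 2^p ≥ p.
By the pumping lemma, w = xyz with |xy| ≤ p and |y| ≥ 1.
Then y = a^k for some k with 1 ≤ k ≤ p.
Pump with i = 2: xy^2z = a^{2^p+k}. Since 1 ≤ k ≤ p < 2^p, we have 2^p < 2^p+k < 2^{p+1}, so 2^p+k is not a power of 2. So xy^2z ∉ L.
This contradicts the pumping lemma, so L is not regular.

a^{2^p+k}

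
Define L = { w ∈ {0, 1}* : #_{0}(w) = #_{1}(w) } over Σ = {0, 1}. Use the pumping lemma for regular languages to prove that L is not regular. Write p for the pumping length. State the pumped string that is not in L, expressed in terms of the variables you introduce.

Assume L is regular; let p be its pumping constant.
Choose w = 0^p 1^p ∈ L with |w| = 2p ≥ p.
Write w = xyz as guaranteed by the lemma, with |xy| ≤ p and y is nonempty.
The first p characters of w are 0's, so xy (and hence y) consists only of 0's. Write y = 0^k, 1 ≤ k ≤ p.
Pump with i = 2: xy^2z = 0^{p+k} 1^p has p+k occurrences of 0 but only p of 1. Since k ≥ 1 the counts differ, so xy^2z ∉ L.
Contradiction. Therefore L is not regular.

0^{p+k} 1^p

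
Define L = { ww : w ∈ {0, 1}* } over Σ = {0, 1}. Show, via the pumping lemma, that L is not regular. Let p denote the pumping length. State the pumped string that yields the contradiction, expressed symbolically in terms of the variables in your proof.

Assume L is regular; let p be its pumping constant.
Take w = 0^p 1^p 0^p 1^p = uu where u = 0^p1^p; then w ∈ L and |w| = 4p ≥ p.
The pumping lemma gives a decomposition w = xyz where |xy| ≤ p and |y| > 0.
Since the first p symbols of w are all 0's and |xy| ≤ p, y lies entirely in the leading 0-block: y = 0^k for some k with 1 ≤ k ≤ p.
Pump with i = 2: xy^2z = 0^{p+k} 1^p 0^p 1^p, of length 4p+k. Suppose this equals vv. The string starts with 0 and ends with 1, so v does too; thus the boundary between the two copies of v is a 1→0 transition. There is exactly one such transition, at position 2p+k, so |v| = 2p+k and |vv| = 4p+2k ≠ 4p+k since k ≥ 1. So xy^2z ∉ L.
This is a contradiction; hence L is not regular.

0^{p+k} 1^p 0^p 1^p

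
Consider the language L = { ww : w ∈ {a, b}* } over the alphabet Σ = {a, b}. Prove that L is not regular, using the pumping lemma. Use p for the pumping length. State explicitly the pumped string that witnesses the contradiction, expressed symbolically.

Assume L is regular. Let p be the pumping length given by the pumping lemma.
Take w = a^p b^p a^p b^p = uu where u = a^pb^p; then w ∈ L and |w| = 4p ≥ p.
By the pumping lemma, w = xyz with |xy| ≤ p and |y| > 0.
Since the first p symbols of w are all a's and |xy| ≤ p, y lies entirely in the leading a-block: y = a^k for some k with 1 ≤ k ≤ p.
Pump with i = 2: xy^2z = a^{p+k} b^p a^p b^p, of length 4p+k. Suppose this equals vv. The string starts with a and ends with b, so v does too; thus the boundary between the two copies of v is a b→a transition. There is exactly one such transition, at position 2p+k, so |v| = 2p+k and |vv| = 4p+2k ≠ 4p+k since k ≥ 1. So xy^2z ∉ L.
This contradicts the pumping lemma, so L is not regular.

a^{p+k} b^p a^p b^p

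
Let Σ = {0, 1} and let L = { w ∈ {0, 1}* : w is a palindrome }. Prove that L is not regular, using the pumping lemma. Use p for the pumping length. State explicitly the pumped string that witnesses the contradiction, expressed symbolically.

0^{p+k} 1 0^p

Toward a contradiction, assume L is regular with pumping length p.
Take w = 0^p 1 0^p, a palindrome of length 2p+1 ≥ p.
By the pumping lemma, w = xyz with |xy| ≤ p and |y| ≥ 1.
The first p characters of w are 0's, so xy (and hence y) consists only of 0's. Write y = 0^k, 1 ≤ k ≤ p.
Pump with i = 2: xy^2z = 0^{p+k} 1 0^p. Its reverse is 0^p 1 0^{p+k}, which differs from xy^2z since k ≥ 1. So xy^2z is not a palindrome and xy^2z ∉ L.
Contradiction. Therefore L is not regular.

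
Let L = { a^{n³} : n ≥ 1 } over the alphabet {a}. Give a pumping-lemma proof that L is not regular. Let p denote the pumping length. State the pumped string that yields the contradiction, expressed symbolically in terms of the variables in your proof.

a^{p³+k}

Toward a contradiction, assume L is regular with pumping length p.
Take w = a^{p³} ∈ L with |w| = p³ ≥ p.
By the pumping lemma, w = xyz with |xy| ≤ p and y is nonempty.
Then y = a^k for some k with 1 ≤ k ≤ p.
Pump with i = 2: xy^2z = a^{p³+k}. Since 1 ≤ k ≤ p, p³ < p³+k ≤ p³+p < p³+3p²+3p+1 = (p+1)³, so p³+k is not a perfect cube. So xy^2z ∉ L.
This contradicts the pumping lemma, so L is not regular.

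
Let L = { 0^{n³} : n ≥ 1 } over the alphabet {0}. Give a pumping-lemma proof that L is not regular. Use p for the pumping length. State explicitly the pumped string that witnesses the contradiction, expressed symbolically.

0^{p³+k}

Toward a contradiction, assume L is regular with pumping length p.
Take w = 0^{p³} ∈ L with |w| = p³ ≥ p.
The pumping lemma gives a decomposition w = xyz where |xy| ≤ p and y is nonempty.
Then y = 0^k for some k with 1 ≤ k ≤ p.
Pump with i = 2: xy^2z = 0^{p³+k}. Since 1 ≤ k ≤ p, p³ < p³+k ≤ p³+p < p³+3p²+3p+1 = (p+1)³, so p³+k is not a perfect cube. So xy^2z ∉ L.
This contradicts the pumping lemma, so L is not regular.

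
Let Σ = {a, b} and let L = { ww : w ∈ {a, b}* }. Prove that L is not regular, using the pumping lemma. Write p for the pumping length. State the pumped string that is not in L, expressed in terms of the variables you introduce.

a^{p+k} b^p a^p b^p

Assume L is regular; let p be its pumping constant.
Take w = a^p b^p a^p b^p = uu where u = a^pb^p; then w ∈ L and |w| = 4p ≥ p.
By the pumping lemma, w = xyz with |xy| ≤ p and y is nonempty.
The first p characters of w are a's, so xy (and hence y) consists only of a's. Write y = a^k, 1 ≤ k ≤ p.
Pump with i = 2: xy^2z = a^{p+k} b^p a^p b^p, of length 4p+k. Suppose this equals vv. The string starts with a and ends with b, so v does too; thus the boundary between the two copies of v is a b→a transition. There is exactly one such transition, at position 2p+k, so |v| = 2p+k and |vv| = 4p+2k ≠ 4p+k since k ≥ 1. So xy^2z ∉ L.
This is a contradiction; hence L is not regular.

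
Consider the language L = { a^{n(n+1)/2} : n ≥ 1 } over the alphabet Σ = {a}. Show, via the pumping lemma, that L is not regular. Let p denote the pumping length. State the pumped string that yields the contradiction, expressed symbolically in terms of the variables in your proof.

a^{p(p+1)/2+k}

Toward a contradiction, assume L is regular with pumping length p.
Take w = a^{p(p+1)/2} ∈ L with |w| = p(p+1)/2 ≥ p.
By the pumping lemma, w = xyz with |xy| ≤ p and |y| ≥ 1.
Then y = a^k for some k with 1 ≤ k ≤ p.
Pump with i = 2: xy^2z = a^{p(p+1)/2+k}. Since 1 ≤ k ≤ p, p(p+1)/2 < p(p+1)/2+k ≤ p(p+1)/2+p < (p+1)(p+2)/2, so p(p+1)/2+k is strictly between consecutive triangular numbers. So xy^2z ∉ L.
This contradicts the pumping lemma, so L is not regular.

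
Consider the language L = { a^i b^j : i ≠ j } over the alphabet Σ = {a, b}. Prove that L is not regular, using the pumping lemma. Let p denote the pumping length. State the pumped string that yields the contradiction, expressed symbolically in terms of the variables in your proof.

a^{p+p!} b^{p+p!}

Assume L is regular; let p be its pumping constant.
Choose w = a^p b^{p+p!}. Since p ≠ p+p!, w ∈ L; and |w| ≥ p.
By the pumping lemma, w = xyz with |xy| ≤ p and |y| > 0.
Since the first p symbols of w are all a's and |xy| ≤ p, y lies entirely in the leading a-block: y = a^k for some k with 1 ≤ k ≤ p.
Since 1 ≤ k ≤ p, k divides p!; set t = 1 + p!/k. Then xy^t z has p + (p!/k)·k = p + p! copies of a. Now the a-count equals the b-count, so i ≠ j fails. So xy^t z = a^{p+p!} b^{p+p!} ∉ L.
This is a contradiction; hence L is not regular.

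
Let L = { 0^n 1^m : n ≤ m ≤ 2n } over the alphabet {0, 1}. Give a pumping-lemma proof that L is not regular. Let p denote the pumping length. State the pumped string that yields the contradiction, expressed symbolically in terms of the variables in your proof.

0^{p+k} 1^p

Assume L is regular; let p be its pumping constant.
Take w = 0^p 1^p ∈ L (since p ≤ p ≤ 2p), with |w| = 2p ≥ p.
The pumping lemma gives a decomposition w = xyz where |xy| ≤ p and |y| ≥ 1.
The first p characters of w are 0's, so xy (and hence y) consists only of 0's. Write y = 0^k, 1 ≤ k ≤ p.
Pump with i = 2: xy^2z = 0^{p+k} 1^p. Now n = p+k > p = m, so the condition n ≤ m fails. Thus xy^2z ∉ L.
Contradiction. Therefore L is not regular.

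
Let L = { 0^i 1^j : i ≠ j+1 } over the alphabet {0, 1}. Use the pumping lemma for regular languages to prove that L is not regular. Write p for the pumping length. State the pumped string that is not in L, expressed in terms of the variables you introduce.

Toward a contradiction, assume L is regular with pumping length p.
Choose w = 0^p 1^{p+p!-1}. Since p ≠ (p+p!-1)+1 = p+p!, w ∈ L; and |w| ≥ p.
By the pumping lemma, w = xyz with |xy| ≤ p and y is nonempty.
The first p characters of w are 0's, so xy (and hence y) consists only of 0's. Write y = 0^k, 1 ≤ k ≤ p.
Since 1 ≤ k ≤ p, k divides p!; set t = 1 + p!/k. Then xy^t z has p + (p!/k)·k = p + p! copies of 0. Now the 0-count is p+p! and (1-count)+1 = (p+p!-1)+1 = p+p!, so i ≠ j+1 fails. So xy^t z = 0^{p+p!} 1^{p+p!-1} ∉ L.
Contradiction. Therefore L is not regular.

0^{p+p!} 1^{p+p!-1}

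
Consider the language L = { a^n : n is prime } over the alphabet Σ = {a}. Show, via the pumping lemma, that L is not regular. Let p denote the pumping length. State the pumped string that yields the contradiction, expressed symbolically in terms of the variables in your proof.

a^{q(1+k)}

Assume L is regular. Let p be the pumping length given by the pumping lemma.
Let q be a prime with q ≥ p+2 (infinitely many primes exist), and take w = a^q ∈ L with |w| = q ≥ p.
Write w = xyz as guaranteed by the lemma, with |xy| ≤ p and |y| > 0.
Then y = a^k for some k with 1 ≤ k ≤ p.
Since 1 ≤ k ≤ p, |xz| = q-k. Pump with i = q+1: |xy^{q+1}z| = (q-k)+(q+1)k = q+qk = q(1+k), which is composite (both factors ≥ 2). So xy^{q+1}z = a^{q(1+k)} ∉ L.
Contradiction. Therefore L is not regular.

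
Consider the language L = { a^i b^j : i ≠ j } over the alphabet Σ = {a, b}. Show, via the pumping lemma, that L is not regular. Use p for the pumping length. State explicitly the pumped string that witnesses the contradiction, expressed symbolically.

Toward a contradiction, assume L is regular with pumping length p.
Choose w = a^p b^{p+p!}. Since p ≠ p+p!, w ∈ L; and |w| ≥ p.
The pumping lemma gives a decomposition w = xyz where |xy| ≤ p and |y| ≥ 1.
Since the first p symbols of w are all a's and |xy| ≤ p, y lies entirely in the leading a-block: y = a^k for some k with 1 ≤ k ≤ p.
Since 1 ≤ k ≤ p, k divides p!; set t = 1 + p!/k. Then xy^t z has p + (p!/k)·k = p + p! copies of a. Now the a-count equals the b-count, so i ≠ j fails. So xy^t z = a^{p+p!} b^{p+p!} ∉ L.
This is a contradiction; hence L is not regular.

a^{p+p!} b^{p+p!}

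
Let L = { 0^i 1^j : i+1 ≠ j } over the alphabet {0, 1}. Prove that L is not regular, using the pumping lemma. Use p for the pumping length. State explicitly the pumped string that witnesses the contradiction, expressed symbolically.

Suppose for contradiction that L is regular, and let p be the pumping length.
Choose w = 0^p 1^{p+p!+1}. Since p ≠ (p+p!+1)-1 = p+p!, w ∈ L; and |w| ≥ p.
By the pumping lemma, w = xyz with |xy| ≤ p and |y| > 0.
The first p characters of w are 0's, so xy (and hence y) consists only of 0's. Write y = 0^k, 1 ≤ k ≤ p.
Since 1 ≤ k ≤ p, k divides p!; set t = 1 + p!/k. Then xy^t z has p + (p!/k)·k = p + p! copies of 0. Now the 0-count is p+p! and (1-count)-1 = (p+p!+1)-1 = p+p!, so i+1 ≠ j fails. So xy^t z = 0^{p+p!} 1^{p+p!+1} ∉ L.
This is a contradiction; hence L is not regular.

0^{p+p!} 1^{p+p!+1}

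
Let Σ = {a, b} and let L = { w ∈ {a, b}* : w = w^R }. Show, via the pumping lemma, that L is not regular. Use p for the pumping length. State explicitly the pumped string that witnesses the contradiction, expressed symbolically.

a^{p+k} b a^p

Toward a contradiction, assume L is regular with pumping length p.
Take w = a^p b a^p, a palindrome of length 2p+1 ≥ p.
The pumping lemma gives a decomposition w = xyz where |xy| ≤ p and |y| ≥ 1.
Because |xy| ≤ p and w begins with p copies of a, we have y = a^k with 1 ≤ k ≤ p.
Pump with i = 2: xy^2z = a^{p+k} b a^p. Its reverse is a^p b a^{p+k}, which differs from xy^2z since k ≥ 1. So xy^2z is not a palindrome and xy^2z ∉ L.
Contradiction. Therefore L is not regular.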